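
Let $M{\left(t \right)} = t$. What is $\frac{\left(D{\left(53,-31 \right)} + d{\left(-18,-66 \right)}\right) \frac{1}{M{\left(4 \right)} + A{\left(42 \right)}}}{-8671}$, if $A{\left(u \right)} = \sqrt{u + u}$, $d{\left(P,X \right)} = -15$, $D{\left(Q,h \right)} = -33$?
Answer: $- \frac{48}{147407} + \frac{24 \sqrt{21}}{147407} \approx 0.00042048$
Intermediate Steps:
$A{\left(u \right)} = \sqrt{2} \sqrt{u}$ ($A{\left(u \right)} = \sqrt{2 u} = \sqrt{2} \sqrt{u}$)
$\frac{\left(D{\left(53,-31 \right)} + d{\left(-18,-66 \right)}\right) \frac{1}{M{\left(4 \right)} + A{\left(42 \right)}}}{-8671} = \frac{\left(-33 - 15\right) \frac{1}{4 + \sqrt{2} \sqrt{42}}}{-8671} = - \frac{48}{4 + 2 \sqrt{21}} \left(- \frac{1}{8671}\right) = \frac{48}{8671 \left(4 + 2 \sqrt{21}\right)}$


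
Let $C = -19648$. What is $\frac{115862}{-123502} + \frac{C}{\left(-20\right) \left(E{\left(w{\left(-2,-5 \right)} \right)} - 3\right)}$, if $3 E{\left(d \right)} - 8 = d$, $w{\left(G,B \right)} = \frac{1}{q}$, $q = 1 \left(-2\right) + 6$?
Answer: $- \frac{1213573303}{308755} \approx -3930.5$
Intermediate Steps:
$q = 4$ ($q = -2 + 6 = 4$)
$w{\left(G,B \right)} = \frac{1}{4}$
$E{\left(d \right)} = \frac{8}{3} + \frac{d}{3}$
$\frac{115862}{-123502} + \frac{C}{\left(-20\right) \left(E{\left(w{\left(-2,-5 \right)} \right)} - 3\right)} = \frac{115862}{-123502} - \frac{19648}{\left(-20\right) \left(\left(\frac{8}{3} + \frac{1}{3} \cdot \frac{1}{4}\right) - 3\right)} = 115862 \left(- \frac{1}{123502}\right) - \frac{19648}{\left(-20\right) \left(\left(\frac{8}{3} + \frac{1}{12}\right) - 3\right)} = - \frac{57931}{61751} - \frac{19648}{\left(-20\right) \left(\frac{11}{4} - 3\right)} = - \frac{57931}{61751} - \frac{19648}{\left(-20\right) \left(- \frac{1}{4}\right)} = - \frac{57931}{61751} - \frac{19648}{5} = - \frac{1213573303}{308755}$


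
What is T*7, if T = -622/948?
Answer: -2177/474 ≈ -4.5928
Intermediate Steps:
T = -311/474 (T = -622*1/948 = -311/474 ≈ -0.65612)
T*7 = -311/474*7 = -2177/474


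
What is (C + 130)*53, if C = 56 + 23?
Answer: 11077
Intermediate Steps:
C = 79
(C + 130)*53 = (79 + 130)*53 = 209*53 = 11077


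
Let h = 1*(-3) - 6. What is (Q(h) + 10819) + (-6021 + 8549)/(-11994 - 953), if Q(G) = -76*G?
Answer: 148926813/12947 ≈ 11503.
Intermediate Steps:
h = -9 (h = -3 - 6 = -9)
(Q(h) + 10819) + (-6021 + 8549)/(-11994 - 953) = (-76*(-9) + 10819) + (-6021 + 8549)/(-11994 - 953) = (684 + 10819) + 2528/(-12947) = 11503 + 2528*(-1/12947) = 11503 - 2528/12947 = 148926813/12947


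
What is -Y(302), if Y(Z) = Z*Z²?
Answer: -27543608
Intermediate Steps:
Y(Z) = Z³
-Y(302) = -1*302³ = -1*27543608 = -27543608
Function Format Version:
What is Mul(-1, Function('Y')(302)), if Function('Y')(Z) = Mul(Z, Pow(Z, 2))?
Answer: -27543608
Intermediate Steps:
Function('Y')(Z) = Pow(Z, 3)
Mul(-1, Function('Y')(302)) = Mul(-1, Pow(302, 3)) = Mul(-1, 27543608) = -27543608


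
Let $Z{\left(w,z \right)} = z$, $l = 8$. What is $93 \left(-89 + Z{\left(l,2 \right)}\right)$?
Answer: $-8091$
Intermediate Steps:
$93 \left(-89 + Z{\left(l,2 \right)}\right) = 93 \left(-89 + 2\right) = 93 \left(-87\right) = -8091$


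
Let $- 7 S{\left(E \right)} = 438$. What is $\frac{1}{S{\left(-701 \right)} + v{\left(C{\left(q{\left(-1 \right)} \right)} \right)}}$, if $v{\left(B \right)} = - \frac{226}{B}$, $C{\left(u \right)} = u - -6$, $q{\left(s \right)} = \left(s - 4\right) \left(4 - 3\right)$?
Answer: $- \frac{7}{2020} \approx -0.0034653$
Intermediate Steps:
$S{\left(E \right)} = - \frac{438}{7}$ ($S{\left(E \right)} = \left(- \frac{1}{7}\right) 438 = - \frac{438}{7}$)
$q{\left(s \right)} = -4 + s$ ($q{\left(s \right)} = \left(-4 + s\right) 1 = -4 + s$)
$C{\left(u \right)} = 6 + u$ ($C{\left(u \right)} = u + 6 = 6 + u$)
$\frac{1}{S{\left(-701 \right)} + v{\left(C{\left(q{\left(-1 \right)} \right)} \right)}} = \frac{1}{- \frac{438}{7} - \frac{226}{6 - 5}} = \frac{1}{- \frac{438}{7} - \frac{226}{1}} = \frac{1}{- \frac{438}{7} - 226} = \frac{1}{- \frac{2020}{7}} = - \frac{7}{2020}$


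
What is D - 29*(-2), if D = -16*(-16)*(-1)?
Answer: -198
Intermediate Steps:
D = -256 (D = 256*(-1) = -256)
D - 29*(-2) = -256 - 29*(-2) = -256 - 1*(-58) = -256 + 58 = -198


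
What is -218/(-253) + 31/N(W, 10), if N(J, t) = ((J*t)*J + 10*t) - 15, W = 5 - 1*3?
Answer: 35093/31625 ≈ 1.1097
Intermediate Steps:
W = 2 (W = 5 - 3 = 2)
N(J, t) = -15 + 10*t + t*J**2 (N(J, t) = (t*J**2 + 10*t) - 15 = (10*t + t*J**2) - 15 = -15 + 10*t + t*J**2)
-218/(-253) + 31/N(W, 10) = -218/(-253) + 31/(-15 + 10*10 + 10*2**2) = -218*(-1/253) + 31/(-15 + 100 + 10*4) = 218/253 + 31/(-15 + 100 + 40) = 218/253 + 31/125 = 35093/31625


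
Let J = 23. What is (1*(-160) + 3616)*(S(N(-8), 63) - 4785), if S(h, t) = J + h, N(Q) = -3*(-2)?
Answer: -16436736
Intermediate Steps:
N(Q) = 6
S(h, t) = 23 + h
(1*(-160) + 3616)*(S(N(-8), 63) - 4785) = (1*(-160) + 3616)*((23 + 6) - 4785) = (-160 + 3616)*(29 - 4785) = 3456*(-4756) = -16436736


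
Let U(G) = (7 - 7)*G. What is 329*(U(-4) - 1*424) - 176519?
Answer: -316015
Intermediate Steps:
U(G) = 0 (U(G) = 0*G = 0)
329*(U(-4) - 1*424) - 176519 = 329*(0 - 1*424) - 176519 = 329*(0 - 424) - 176519 = 329*(-424) - 176519 = -139496 - 176519 = -316015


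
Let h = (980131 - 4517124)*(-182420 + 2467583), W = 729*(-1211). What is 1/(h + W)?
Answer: -1/8082606417678 ≈ -1.2372e-13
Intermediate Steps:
W = -882819
h = -8082605534859 (h = -3536993*2285163 = -8082605534859)
1/(h + W) = 1/(-8082605534859 - 882819) = 1/(-8082606417678) = -1/8082606417678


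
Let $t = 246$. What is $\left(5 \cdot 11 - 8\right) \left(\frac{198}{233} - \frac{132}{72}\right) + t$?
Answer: $\frac{279283}{1398} \approx 199.77$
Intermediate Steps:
$\left(5 \cdot 11 - 8\right) \left(\frac{198}{233} - \frac{132}{72}\right) + t = \left(5 \cdot 11 - 8\right) \left(\frac{198}{233} - \frac{132}{72}\right) + 246 = \left(55 - 8\right) \left(198 \cdot \frac{1}{233} - \frac{11}{6}\right) + 246 = 47 \left(\frac{198}{233} - \frac{11}{6}\right) + 246 = 47 \left(- \frac{1375}{1398}\right) + 246 = - \frac{64625}{1398} + 246 = \frac{279283}{1398}$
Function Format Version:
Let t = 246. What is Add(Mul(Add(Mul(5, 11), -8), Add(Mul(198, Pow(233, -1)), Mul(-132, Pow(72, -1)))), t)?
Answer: Rational(279283, 1398) ≈ 199.77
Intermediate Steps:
Add(Mul(Add(Mul(5, 11), -8), Add(Mul(198, Pow(233, -1)), Mul(-132, Pow(72, -1)))), t) = Add(Mul(Add(Mul(5, 11), -8), Add(Mul(198, Pow(233, -1)), Mul(-132, Pow(72, -1)))), 246) = Add(Mul(Add(55, -8), Add(Mul(198, Rational(1, 233)), Mul(-132, Rational(1, 72)))), 246) = Add(Mul(47, Add(Rational(198, 233), Rational(-11, 6))), 246) = Add(Mul(47, Rational(-1375, 1398)), 246) = Add(Rational(-64625, 1398), 246) = Rational(279283, 1398)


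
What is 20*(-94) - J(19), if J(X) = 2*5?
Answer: -1890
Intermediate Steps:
J(X) = 10
20*(-94) - J(19) = 20*(-94) - 1*10 = -1880 - 10 = -1890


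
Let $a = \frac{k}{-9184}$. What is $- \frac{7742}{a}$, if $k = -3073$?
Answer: $- \frac{10157504}{439} \approx -23138.0$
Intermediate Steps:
$a = \frac{439}{1312}$ ($a = - \frac{3073}{-9184} = \left(-3073\right) \left(- \frac{1}{9184}\right) = \frac{439}{1312} \approx 0.3346$)
$- \frac{7742}{a} = - \frac{7742}{\frac{439}{1312}} = \left(-7742\right) \frac{1312}{439} = - \frac{10157504}{439}$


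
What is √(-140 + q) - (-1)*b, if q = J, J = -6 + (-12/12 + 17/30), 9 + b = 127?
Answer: 118 + I*√131790/30 ≈ 118.0 + 12.101*I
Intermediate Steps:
b = 118 (b = -9 + 127 = 118)
J = -193/30 (J = -6 + (-12*1/12 + 17*(1/30)) = -6 + (-1 + 17/30) = -6 - 13/30 = -193/30 ≈ -6.4333)
q = -193/30 ≈ -6.4333
√(-140 + q) - (-1)*b = √(-140 - 193/30) - (-1)*118 = √(-4393/30) - 1*(-118) = I*√131790/30 + 118 = 118 + I*√131790/30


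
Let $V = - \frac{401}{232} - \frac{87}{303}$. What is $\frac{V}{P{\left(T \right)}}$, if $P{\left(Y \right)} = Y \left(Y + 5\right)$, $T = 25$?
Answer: $- \frac{15743}{5858000} \approx -0.0026874$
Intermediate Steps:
$P{\left(Y \right)} = Y \left(5 + Y\right)$
$V = - \frac{47229}{23432}$ ($V = \left(-401\right) \frac{1}{232} - \frac{29}{101} = - \frac{401}{232} - \frac{29}{101} = - \frac{47229}{23432} \approx -2.0156$)
$\frac{V}{P{\left(T \right)}} = - \frac{47229}{23432 \cdot 25 \left(5 + 25\right)} = - \frac{47229}{23432 \cdot 25 \cdot 30} = - \frac{47229}{23432 \cdot 750} = \left(- \frac{47229}{23432}\right) \frac{1}{750} = - \frac{15743}{5858000}$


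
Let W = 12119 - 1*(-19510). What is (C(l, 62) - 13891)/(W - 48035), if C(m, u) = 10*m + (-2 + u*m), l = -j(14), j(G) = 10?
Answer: 14613/16406 ≈ 0.89071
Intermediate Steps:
l = -10 (l = -1*10 = -10)
W = 31629 (W = 12119 + 19510 = 31629)
C(m, u) = -2 + 10*m + m*u (C(m, u) = 10*m + (-2 + m*u) = -2 + 10*m + m*u)
(C(l, 62) - 13891)/(W - 48035) = ((-2 + 10*(-10) - 10*62) - 13891)/(31629 - 48035) = ((-2 - 100 - 620) - 13891)/(-16406) = (-722 - 13891)*(-1/16406) = -14613*(-1/16406) = 14613/16406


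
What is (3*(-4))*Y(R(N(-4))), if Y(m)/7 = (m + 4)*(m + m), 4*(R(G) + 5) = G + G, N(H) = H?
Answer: -3528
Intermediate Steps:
R(G) = -5 + G/2 (R(G) = -5 + (G + G)/4 = -5 + (2*G)/4 = -5 + G/2)
Y(m) = 14*m*(4 + m) (Y(m) = 7*((m + 4)*(m + m)) = 7*((4 + m)*(2*m)) = 7*(2*m*(4 + m)) = 14*m*(4 + m))
(3*(-4))*Y(R(N(-4))) = (3*(-4))*(14*(-5 + (1/2)*(-4))*(4 + (-5 + (1/2)*(-4)))) = -168*(-5 - 2)*(4 + (-5 - 2)) = -168*(-7)*(4 - 7) = -168*(-7)*(-3) = -12*294 = -3528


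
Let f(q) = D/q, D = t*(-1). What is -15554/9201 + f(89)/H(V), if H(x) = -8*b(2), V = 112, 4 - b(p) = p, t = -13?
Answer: -22268509/13102224 ≈ -1.6996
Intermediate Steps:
b(p) = 4 - p
H(x) = -16 (H(x) = -8*(4 - 1*2) = -8*(4 - 2) = -8*2 = -16)
D = 13 (D = -13*(-1) = 13)
f(q) = 13/q
-15554/9201 + f(89)/H(V) = -15554/9201 + (13/89)/(-16) = -15554*1/9201 + (13*(1/89))*(-1/16) = -15554/9201 + (13/89)*(-1/16) = -15554/9201 - 13/1424 = -22268509/13102224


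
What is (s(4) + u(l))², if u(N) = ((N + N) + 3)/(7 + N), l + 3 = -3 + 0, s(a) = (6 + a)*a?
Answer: 961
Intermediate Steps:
s(a) = a*(6 + a)
l = -6 (l = -3 + (-3 + 0) = -3 - 3 = -6)
u(N) = (3 + 2*N)/(7 + N) (u(N) = (2*N + 3)/(7 + N) = (3 + 2*N)/(7 + N))
(s(4) + u(l))² = (4*(6 + 4) + (3 + 2*(-6))/(7 - 6))² = (4*10 + (3 - 12)/1)² = (40 + 1*(-9))² = (40 - 9)² = 31² = 961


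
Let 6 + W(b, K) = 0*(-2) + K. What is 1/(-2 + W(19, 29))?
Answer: 1/21 ≈ 0.047619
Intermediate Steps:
W(b, K) = -6 + K (W(b, K) = -6 + (0*(-2) + K) = -6 + (0 + K) = -6 + K)
1/(-2 + W(19, 29)) = 1/(-2 + (-6 + 29)) = 1/(-2 + 23) = 1/21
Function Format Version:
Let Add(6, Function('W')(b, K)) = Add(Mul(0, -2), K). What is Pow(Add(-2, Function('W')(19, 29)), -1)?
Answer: Rational(1, 21) ≈ 0.047619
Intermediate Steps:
Function('W')(b, K) = Add(-6, K) (Function('W')(b, K) = Add(-6, Add(Mul(0, -2), K)) = Add(-6, Add(0, K)) = Add(-6, K))
Pow(Add(-2, Function('W')(19, 29)), -1) = Pow(Add(-2, Add(-6, 29)), -1) = Pow(Add(-2, 23), -1) = Pow(21, -1) = Rational(1, 21)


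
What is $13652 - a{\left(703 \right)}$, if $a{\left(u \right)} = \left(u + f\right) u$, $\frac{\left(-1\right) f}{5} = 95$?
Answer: $-146632$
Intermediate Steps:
$f = -475$ ($f = \left(-5\right) 95 = -475$)
$a{\left(u \right)} = u \left(-475 + u\right)$ ($a{\left(u \right)} = \left(u - 475\right) u = \left(-475 + u\right) u = u \left(-475 + u\right)$)
$13652 - a{\left(703 \right)} = 13652 - 703 \left(-475 + 703\right) = 13652 - 703 \cdot 228 = 13652 - 160284 = -146632$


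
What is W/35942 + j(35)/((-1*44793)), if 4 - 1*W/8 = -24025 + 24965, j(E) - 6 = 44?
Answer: -168603542/804975003 ≈ -0.20945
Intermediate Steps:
j(E) = 50 (j(E) = 6 + 44 = 50)
W = -7488 (W = 32 - 8*(-24025 + 24965) = 32 - 8*940 = 32 - 7520 = -7488)
W/35942 + j(35)/((-1*44793)) = -7488/35942 + 50/((-1*44793)) = -7488*1/35942 + 50/(-44793) = -3744/17971 + 50*(-1/44793) = -3744/17971 - 50/44793 = -168603542/804975003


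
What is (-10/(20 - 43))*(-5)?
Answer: -50/23 ≈ -2.1739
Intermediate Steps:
(-10/(20 - 43))*(-5) = (-10/(-23))*(-5) = -1/23*(-10)*(-5) = (10/23)*(-5) = -50/23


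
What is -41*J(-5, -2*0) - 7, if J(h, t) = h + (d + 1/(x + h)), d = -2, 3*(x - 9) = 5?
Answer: 4637/17 ≈ 272.76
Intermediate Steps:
x = 32/3 (x = 9 + (⅓)*5 = 9 + 5/3 = 32/3 ≈ 10.667)
J(h, t) = -2 + h + 1/(32/3 + h) (J(h, t) = h + (-2 + 1/(32/3 + h)) = -2 + h + 1/(32/3 + h))
-41*J(-5, -2*0) - 7 = -41*(-61 + 3*(-5)² + 26*(-5))/(32 + 3*(-5)) - 7 = -41*(-61 + 3*25 - 130)/(32 - 15) - 7 = -41*(-61 + 75 - 130)/17 - 7 = -41*(-116)/17 - 7 = -41*(-116/17) - 7 = 4756/17 - 7 = 4637/17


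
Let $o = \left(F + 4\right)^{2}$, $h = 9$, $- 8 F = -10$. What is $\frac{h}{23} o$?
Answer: $\frac{3969}{368} \approx 10.785$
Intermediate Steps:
$F = \frac{5}{4}$ ($F = \left(- \frac{1}{8}\right) \left(-10\right) = \frac{5}{4} \approx 1.25$)
$o = \frac{441}{16}$ ($o = \left(\frac{5}{4} + 4\right)^{2} = \left(\frac{21}{4}\right)^{2} = \frac{441}{16} \approx 27.563$)
$\frac{h}{23} o = \frac{9}{23} \cdot \frac{441}{16} = \frac{3969}{368}$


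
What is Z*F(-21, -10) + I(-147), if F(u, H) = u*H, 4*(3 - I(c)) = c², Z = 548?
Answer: 438723/4 ≈ 1.0968e+5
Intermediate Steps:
I(c) = 3 - c²/4
F(u, H) = H*u
Z*F(-21, -10) + I(-147) = 548*(-10*(-21)) + (3 - ¼*(-147)²) = 548*210 + (3 - ¼*21609) = 115080 + (3 - 21609/4) = 115080 - 21597/4 = 438723/4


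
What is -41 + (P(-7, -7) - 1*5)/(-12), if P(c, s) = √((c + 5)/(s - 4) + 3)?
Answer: -487/12 - √385/132 ≈ -40.732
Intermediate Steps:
P(c, s) = √(3 + (5 + c)/(-4 + s)) (P(c, s) = √((5 + c)/(-4 + s) + 3) = √(3 + (5 + c)/(-4 + s)))
-41 + (P(-7, -7) - 1*5)/(-12) = -41 + (√((-7 - 7 + 3*(-7))/(-4 - 7)) - 1*5)/(-12) = -41 + (√((-7 - 7 - 21)/(-11)) - 5)*(-1/12) = -41 + (√(-1/11*(-35)) - 5)*(-1/12) = -41 + (√(35/11) - 5)*(-1/12) = -41 + (√385/11 - 5)*(-1/12) = -41 + (-5 + √385/11)*(-1/12) = -41 + (5/12 - √385/132) = -487/12 - √385/132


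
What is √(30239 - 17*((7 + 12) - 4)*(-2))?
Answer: √30749 ≈ 175.35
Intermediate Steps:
√(30239 - 17*((7 + 12) - 4)*(-2)) = √(30239 - 17*(19 - 4)*(-2)) = √(30239 - 17*15*(-2)) = √(30239 - 255*(-2)) = √(30239 + 510) = √30749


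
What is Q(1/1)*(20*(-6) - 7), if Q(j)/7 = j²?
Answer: -889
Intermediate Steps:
Q(j) = 7*j²
Q(1/1)*(20*(-6) - 7) = (7*(1/1)²)*(20*(-6) - 7) = (7*1²)*(-120 - 7) = (7*1)*(-127) = 7*(-127) = -889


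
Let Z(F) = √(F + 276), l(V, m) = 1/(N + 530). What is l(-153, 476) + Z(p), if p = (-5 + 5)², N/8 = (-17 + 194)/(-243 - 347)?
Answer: 5/2638 + 2*√69 ≈ 16.615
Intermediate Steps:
N = -12/5 (N = 8*((-17 + 194)/(-243 - 347)) = 8*(177/(-590)) = 8*(177*(-1/590)) = 8*(-3/10) = -12/5 ≈ -2.4000)
l(V, m) = 5/2638 (l(V, m) = 1/(-12/5 + 530) = 1/(2638/5) = 5/2638)
p = 0 (p = 0² = 0)
Z(F) = √(276 + F)
l(-153, 476) + Z(p) = 5/2638 + √(276 + 0) = 5/2638 + √276 = 5/2638 + 2*√69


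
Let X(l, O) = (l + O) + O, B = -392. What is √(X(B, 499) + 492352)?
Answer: √492958 ≈ 702.11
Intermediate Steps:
X(l, O) = l + 2*O (X(l, O) = (O + l) + O = l + 2*O)
√(X(B, 499) + 492352) = √((-392 + 2*499) + 492352) = √((-392 + 998) + 492352) = √(606 + 492352) = √492958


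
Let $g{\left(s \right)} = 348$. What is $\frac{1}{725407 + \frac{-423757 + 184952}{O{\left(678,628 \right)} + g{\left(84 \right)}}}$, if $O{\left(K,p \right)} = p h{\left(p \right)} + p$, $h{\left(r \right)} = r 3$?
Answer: $\frac{1184128}{858974501291} \approx 1.3785 \cdot 10^{-6}$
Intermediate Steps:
$h{\left(r \right)} = 3 r$
$O{\left(K,p \right)} = p + 3 p^{2}$ ($O{\left(K,p \right)} = p 3 p + p = 3 p^{2} + p = p + 3 p^{2}$)
$\frac{1}{725407 + \frac{-423757 + 184952}{O{\left(678,628 \right)} + g{\left(84 \right)}}} = \frac{1}{725407 + \frac{-423757 + 184952}{628 \left(1 + 3 \cdot 628\right) + 348}} = \frac{1}{725407 - \frac{238805}{628 \left(1 + 1884\right) + 348}} = \frac{1}{725407 - \frac{238805}{628 \cdot 1885 + 348}} = \frac{1}{725407 - \frac{238805}{1183780 + 348}} = \frac{1}{725407 - \frac{238805}{1184128}} = \frac{1}{\frac{858974501291}{1184128}} = \frac{1184128}{858974501291}$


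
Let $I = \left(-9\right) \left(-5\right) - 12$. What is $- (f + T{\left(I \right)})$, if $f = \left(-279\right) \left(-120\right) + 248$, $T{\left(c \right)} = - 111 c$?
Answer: $-30065$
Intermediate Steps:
$I = 33$ ($I = 45 - 12 = 33$)
$f = 33728$ ($f = 33480 + 248 = 33728$)
$- (f + T{\left(I \right)}) = - (33728 - 3663) = \left(-1\right) 30065 = -30065$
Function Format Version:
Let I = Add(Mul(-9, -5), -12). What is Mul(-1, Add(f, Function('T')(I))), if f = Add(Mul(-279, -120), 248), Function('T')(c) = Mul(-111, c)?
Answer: -30065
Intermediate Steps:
I = 33 (I = Add(45, -12) = 33)
f = 33728 (f = Add(33480, 248) = 33728)
Mul(-1, Add(f, Function('T')(I))) = Mul(-1, Add(33728, Mul(-111, 33))) = Mul(-1, Add(33728, -3663)) = Mul(-1, 30065) = -30065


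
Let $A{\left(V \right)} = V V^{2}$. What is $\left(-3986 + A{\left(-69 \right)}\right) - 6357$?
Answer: $-338852$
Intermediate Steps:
$A{\left(V \right)} = V^{3}$
$\left(-3986 + A{\left(-69 \right)}\right) - 6357 = \left(-3986 + \left(-69\right)^{3}\right) - 6357 = \left(-3986 - 328509\right) - 6357 = -332495 - 6357 = -338852$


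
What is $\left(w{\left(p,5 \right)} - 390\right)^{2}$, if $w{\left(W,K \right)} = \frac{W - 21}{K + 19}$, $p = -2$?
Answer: $\frac{88040689}{576} \approx 1.5285 \cdot 10^{5}$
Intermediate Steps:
$w{\left(W,K \right)} = \frac{-21 + W}{19 + K}$
$\left(w{\left(p,5 \right)} - 390\right)^{2} = \left(\frac{-21 - 2}{19 + 5} - 390\right)^{2} = \left(\frac{1}{24} \left(-23\right) - 390\right)^{2} = \left(- \frac{23}{24} - 390\right)^{2} = \left(- \frac{9383}{24}\right)^{2} = \frac{88040689}{576}$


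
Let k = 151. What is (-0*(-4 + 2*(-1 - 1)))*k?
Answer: 0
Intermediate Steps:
(-0*(-4 + 2*(-1 - 1)))*k = -0*(-4 + 2*(-1 - 1))*151 = -0*(-4 + 2*(-2))*151 = -0*(-4 - 4)*151 = -0*(-8)*151 = -1*0*151 = 0*151 = 0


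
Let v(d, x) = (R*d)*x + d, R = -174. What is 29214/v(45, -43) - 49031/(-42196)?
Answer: 281637583/225537620 ≈ 1.2487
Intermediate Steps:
v(d, x) = d - 174*d*x (v(d, x) = (-174*d)*x + d = -174*d*x + d = d - 174*d*x)
29214/v(45, -43) - 49031/(-42196) = 29214/((45*(1 - 174*(-43)))) - 49031/(-42196) = 29214/((45*(1 + 7482))) - 49031*(-1/42196) = 29214/((45*7483)) + 49031/42196 = 29214/336735 + 49031/42196 = 29214*(1/336735) + 49031/42196 = 3246/37415 + 49031/42196 = 281637583/225537620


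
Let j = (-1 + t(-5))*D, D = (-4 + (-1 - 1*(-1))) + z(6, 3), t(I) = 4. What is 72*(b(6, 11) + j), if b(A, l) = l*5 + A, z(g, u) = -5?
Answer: 2448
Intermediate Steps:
b(A, l) = A + 5*l (b(A, l) = 5*l + A = A + 5*l)
D = -9 (D = (-4 + (-1 - 1*(-1))) - 5 = (-4 + (-1 + 1)) - 5 = (-4 + 0) - 5 = -4 - 5 = -9)
j = -27 (j = (-1 + 4)*(-9) = 3*(-9) = -27)
72*(b(6, 11) + j) = 72*((6 + 5*11) - 27) = 72*((6 + 55) - 27) = 72*(61 - 27) = 72*34 = 2448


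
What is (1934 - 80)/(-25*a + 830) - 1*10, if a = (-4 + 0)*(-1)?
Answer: -2723/365 ≈ -7.4603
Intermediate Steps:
a = 4 (a = -4*(-1) = 4)
(1934 - 80)/(-25*a + 830) - 1*10 = (1934 - 80)/(-25*4 + 830) - 1*10 = 1854/(-100 + 830) - 10 = 1854/730 - 10 = 1854*(1/730) - 10 = 927/365 - 10 = -2723/365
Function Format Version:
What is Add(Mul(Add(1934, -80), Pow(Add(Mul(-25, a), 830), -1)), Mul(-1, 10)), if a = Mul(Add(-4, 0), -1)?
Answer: Rational(-2723, 365) ≈ -7.4603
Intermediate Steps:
a = 4 (a = Mul(-4, -1) = 4)
Add(Mul(Add(1934, -80), Pow(Add(Mul(-25, a), 830), -1)), Mul(-1, 10)) = Add(Mul(Add(1934, -80), Pow(Add(Mul(-25, 4), 830), -1)), Mul(-1, 10)) = Add(Mul(1854, Pow(Add(-100, 830), -1)), -10) = Add(Mul(1854, Pow(730, -1)), -10) = Add(Mul(1854, Rational(1, 730)), -10) = Add(Rational(927, 365), -10) = Rational(-2723, 365)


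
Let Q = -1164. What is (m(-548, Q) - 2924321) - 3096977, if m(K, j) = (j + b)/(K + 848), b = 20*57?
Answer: -150532452/25 ≈ -6.0213e+6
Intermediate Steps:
b = 1140
m(K, j) = (1140 + j)/(848 + K) (m(K, j) = (j + 1140)/(K + 848) = (1140 + j)/(848 + K))
(m(-548, Q) - 2924321) - 3096977 = ((1140 - 1164)/(848 - 548) - 2924321) - 3096977 = (-24/300 - 2924321) - 3096977 = ((1/300)*(-24) - 2924321) - 3096977 = (-2/25 - 2924321) - 3096977 = -73108027/25 - 3096977 = -150532452/25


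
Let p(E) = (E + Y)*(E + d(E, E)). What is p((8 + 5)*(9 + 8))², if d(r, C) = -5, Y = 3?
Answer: 2341011456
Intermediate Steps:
p(E) = (-5 + E)*(3 + E) (p(E) = (E + 3)*(E - 5) = (3 + E)*(-5 + E) = (-5 + E)*(3 + E))
p((8 + 5)*(9 + 8))² = (-15 + ((8 + 5)*(9 + 8))² - 2*(8 + 5)*(9 + 8))² = (-15 + (13*17)² - 26*17)² = (-15 + 221² - 2*221)² = (-15 + 48841 - 442)² = 48384² = 2341011456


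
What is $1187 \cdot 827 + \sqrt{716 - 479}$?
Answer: $981649 + \sqrt{237} \approx 9.8166 \cdot 10^{5}$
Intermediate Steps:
$1187 \cdot 827 + \sqrt{716 - 479} = 981649 + \sqrt{237}$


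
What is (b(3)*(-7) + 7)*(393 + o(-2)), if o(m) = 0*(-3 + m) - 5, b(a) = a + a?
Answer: -13580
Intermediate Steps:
b(a) = 2*a
o(m) = -5 (o(m) = 0 - 5 = -5)
(b(3)*(-7) + 7)*(393 + o(-2)) = ((2*3)*(-7) + 7)*(393 - 5) = (6*(-7) + 7)*388 = (-42 + 7)*388 = -35*388 = -13580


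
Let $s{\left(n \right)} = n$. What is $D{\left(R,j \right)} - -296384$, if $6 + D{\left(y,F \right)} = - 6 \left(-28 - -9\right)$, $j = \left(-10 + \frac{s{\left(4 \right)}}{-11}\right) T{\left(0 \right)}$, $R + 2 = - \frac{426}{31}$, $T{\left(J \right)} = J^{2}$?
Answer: $296492$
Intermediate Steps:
$R = - \frac{488}{31}$ ($R = -2 - \frac{426}{31} = - \frac{488}{31} \approx -15.742$)
$j = 0$ ($j = \left(-10 + \frac{4}{-11}\right) 0^{2} = \left(-10 + 4 \left(- \frac{1}{11}\right)\right) 0 = \left(-10 - \frac{4}{11}\right) 0 = \left(- \frac{114}{11}\right) 0 = 0$)
$D{\left(y,F \right)} = 108$ ($D{\left(y,F \right)} = -6 - 6 \left(-28 - -9\right) = -6 - 6 \left(-28 + 9\right) = -6 - -114 = -6 + 114 = 108$)
$D{\left(R,j \right)} - -296384 = 108 - -296384 = 108 + 296384 = 296492$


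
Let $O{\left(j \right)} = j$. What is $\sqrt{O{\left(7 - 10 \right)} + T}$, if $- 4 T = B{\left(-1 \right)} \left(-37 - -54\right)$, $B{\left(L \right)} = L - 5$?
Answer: $\frac{3 \sqrt{10}}{2} \approx 4.7434$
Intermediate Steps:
$B{\left(L \right)} = -5 + L$ ($B{\left(L \right)} = L - 5 = -5 + L$)
$T = \frac{51}{2}$ ($T = - \frac{\left(-5 - 1\right) \left(-37 - -54\right)}{4} = - \frac{\left(-6\right) \left(-37 + 54\right)}{4} = - \frac{\left(-6\right) 17}{4} = \left(- \frac{1}{4}\right) \left(-102\right) = \frac{51}{2} \approx 25.5$)
$\sqrt{O{\left(7 - 10 \right)} + T} = \sqrt{\left(7 - 10\right) + \frac{51}{2}} = \sqrt{-3 + \frac{51}{2}} = \sqrt{\frac{45}{2}} = \frac{3 \sqrt{10}}{2}$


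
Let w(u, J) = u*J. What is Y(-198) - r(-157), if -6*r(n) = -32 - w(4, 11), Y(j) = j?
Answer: -632/3 ≈ -210.67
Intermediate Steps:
w(u, J) = J*u
r(n) = 38/3 (r(n) = -(-32 - 11*4)/6 = -(-32 - 1*44)/6 = -(-32 - 44)/6 = -1/6*(-76) = 38/3)
Y(-198) - r(-157) = -198 - 1*38/3 = -198 - 38/3 = -632/3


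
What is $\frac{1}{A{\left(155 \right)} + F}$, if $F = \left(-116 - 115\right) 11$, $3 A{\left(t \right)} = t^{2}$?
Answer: $\frac{3}{16402} \approx 0.0001829$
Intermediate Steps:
$A{\left(t \right)} = \frac{t^{2}}{3}$
$F = -2541$ ($F = \left(-231\right) 11 = -2541$)
$\frac{1}{A{\left(155 \right)} + F} = \frac{1}{\frac{155^{2}}{3} - 2541} = \frac{1}{\frac{1}{3} \cdot 24025 - 2541} = \frac{1}{\frac{24025}{3} - 2541} = \frac{1}{\frac{16402}{3}} = \frac{3}{16402}$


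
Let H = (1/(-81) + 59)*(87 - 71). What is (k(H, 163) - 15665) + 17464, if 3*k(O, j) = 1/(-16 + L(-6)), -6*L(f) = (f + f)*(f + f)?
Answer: 215879/120 ≈ 1799.0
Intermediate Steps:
L(f) = -2*f**2/3 (L(f) = -(f + f)*(f + f)/6 = -2*f*2*f/6 = -2*f**2/3)
H = 76448/81 (H = (-1/81 + 59)*16 = (4778/81)*16 = 76448/81 ≈ 943.80)
k(O, j) = -1/120 (k(O, j) = 1/(3*(-16 - 2/3*(-6)**2)) = 1/(3*(-16 - 2/3*36)) = 1/(3*(-16 - 24)) = (1/3)/(-40) = (1/3)*(-1/40) = -1/120)
(k(H, 163) - 15665) + 17464 = (-1/120 - 15665) + 17464 = -1879801/120 + 17464 = 215879/120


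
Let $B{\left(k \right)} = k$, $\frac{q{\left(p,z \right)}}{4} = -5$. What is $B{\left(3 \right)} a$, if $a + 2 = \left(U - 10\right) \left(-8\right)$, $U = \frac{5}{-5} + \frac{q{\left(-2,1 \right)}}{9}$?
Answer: $\frac{934}{3} \approx 311.33$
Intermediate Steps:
$q{\left(p,z \right)} = -20$ ($q{\left(p,z \right)} = 4 \left(-5\right) = -20$)
$U = - \frac{29}{9}$ ($U = \frac{5}{-5} - \frac{20}{9} = 5 \left(- \frac{1}{5}\right) - \frac{20}{9} = -1 - \frac{20}{9} = - \frac{29}{9} \approx -3.2222$)
$a = \frac{934}{9}$ ($a = -2 + \left(- \frac{29}{9} - 10\right) \left(-8\right) = -2 - - \frac{952}{9} = -2 + \frac{952}{9} = \frac{934}{9} \approx 103.78$)
$B{\left(3 \right)} a = 3 \cdot \frac{934}{9} = \frac{934}{3}$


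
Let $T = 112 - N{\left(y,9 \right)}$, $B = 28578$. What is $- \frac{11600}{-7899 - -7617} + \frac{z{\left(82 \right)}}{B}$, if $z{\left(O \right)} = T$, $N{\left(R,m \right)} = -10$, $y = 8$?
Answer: $\frac{27628267}{671583} \approx 41.139$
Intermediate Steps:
$T = 122$ ($T = 112 - -10 = 112 + 10 = 122$)
$z{\left(O \right)} = 122$
$- \frac{11600}{-7899 - -7617} + \frac{z{\left(82 \right)}}{B} = - \frac{11600}{-7899 - -7617} + \frac{122}{28578} = - \frac{11600}{-7899 + 7617} + 122 \cdot \frac{1}{28578} = - \frac{11600}{-282} + \frac{61}{14289} = \left(-11600\right) \left(- \frac{1}{282}\right) + \frac{61}{14289} = \frac{5800}{141} + \frac{61}{14289} = \frac{27628267}{671583}$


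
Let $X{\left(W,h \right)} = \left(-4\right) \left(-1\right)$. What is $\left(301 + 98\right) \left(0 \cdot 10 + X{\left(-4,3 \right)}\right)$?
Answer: $1596$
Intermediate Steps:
$X{\left(W,h \right)} = 4$
$\left(301 + 98\right) \left(0 \cdot 10 + X{\left(-4,3 \right)}\right) = \left(301 + 98\right) \left(0 \cdot 10 + 4\right) = 399 \left(0 + 4\right) = 399 \cdot 4 = 1596$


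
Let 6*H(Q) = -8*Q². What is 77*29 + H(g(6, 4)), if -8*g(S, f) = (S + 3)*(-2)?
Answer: 8905/4 ≈ 2226.3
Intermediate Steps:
g(S, f) = ¾ + S/4 (g(S, f) = -(S + 3)*(-2)/8 = -(3 + S)*(-2)/8 = -(-6 - 2*S)/8 = ¾ + S/4)
H(Q) = -4*Q²/3 (H(Q) = (-8*Q²)/6 = -4*Q²/3)
77*29 + H(g(6, 4)) = 77*29 - 4*(¾ + (¼)*6)²/3 = 2233 - 4*(¾ + 3/2)²/3 = 2233 - 4*(9/4)²/3 = 2233 - 4/3*81/16 = 2233 - 27/4 = 8905/4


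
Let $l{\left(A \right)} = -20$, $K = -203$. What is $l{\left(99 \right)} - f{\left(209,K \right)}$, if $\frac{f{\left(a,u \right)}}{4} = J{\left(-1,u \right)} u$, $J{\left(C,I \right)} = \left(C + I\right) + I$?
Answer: $-330504$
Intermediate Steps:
$J{\left(C,I \right)} = C + 2 I$
$f{\left(a,u \right)} = 4 u \left(-1 + 2 u\right)$ ($f{\left(a,u \right)} = 4 \left(-1 + 2 u\right) u = 4 u \left(-1 + 2 u\right)$)
$l{\left(99 \right)} - f{\left(209,K \right)} = -20 - 4 \left(-203\right) \left(-1 + 2 \left(-203\right)\right) = -20 - 4 \left(-203\right) \left(-1 - 406\right) = -20 - 4 \left(-203\right) \left(-407\right) = -20 - 330484 = -330504$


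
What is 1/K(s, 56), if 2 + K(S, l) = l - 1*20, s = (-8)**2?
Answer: 1/34 ≈ 0.029412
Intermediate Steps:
s = 64
K(S, l) = -22 + l (K(S, l) = -2 + (l - 1*20) = -2 + (l - 20) = -2 + (-20 + l) = -22 + l)
1/K(s, 56) = 1/(-22 + 56) = 1/34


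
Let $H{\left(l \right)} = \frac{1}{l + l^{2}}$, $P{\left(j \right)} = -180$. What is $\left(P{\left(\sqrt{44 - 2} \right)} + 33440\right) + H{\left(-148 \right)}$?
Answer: $\frac{723604561}{21756} \approx 33260.0$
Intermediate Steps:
$\left(P{\left(\sqrt{44 - 2} \right)} + 33440\right) + H{\left(-148 \right)} = \left(-180 + 33440\right) + \frac{1}{\left(-148\right) \left(1 - 148\right)} = 33260 - \frac{1}{148 \left(-147\right)} = 33260 - - \frac{1}{21756} = 33260 + \frac{1}{21756} = \frac{723604561}{21756}$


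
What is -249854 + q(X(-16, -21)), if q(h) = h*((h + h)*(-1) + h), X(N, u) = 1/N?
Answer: -63962625/256 ≈ -2.4985e+5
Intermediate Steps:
q(h) = -h² (q(h) = h*((2*h)*(-1) + h) = h*(-2*h + h) = h*(-h) = -h²)
-249854 + q(X(-16, -21)) = -249854 - (1/(-16))² = -249854 - (-1/16)² = -249854 - 1*1/256 = -249854 - 1/256 = -63962625/256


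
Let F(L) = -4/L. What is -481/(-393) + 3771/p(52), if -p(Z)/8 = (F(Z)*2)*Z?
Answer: 1512787/25152 ≈ 60.146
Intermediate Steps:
p(Z) = 64 (p(Z) = -8*-4/Z*2*Z = -8*(-8/Z)*Z = -8*(-8) = 64)
-481/(-393) + 3771/p(52) = -481/(-393) + 3771/64 = -481*(-1/393) + 3771*(1/64) = 481/393 + 3771/64 = 1512787/25152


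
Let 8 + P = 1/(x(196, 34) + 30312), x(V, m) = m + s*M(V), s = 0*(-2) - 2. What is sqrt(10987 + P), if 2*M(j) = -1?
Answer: 7*sqrt(206347036342)/30347 ≈ 104.78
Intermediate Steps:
s = -2 (s = 0 - 2 = -2)
M(j) = -1/2 (M(j) = (1/2)*(-1) = -1/2)
x(V, m) = 1 + m (x(V, m) = m - 2*(-1/2) = m + 1 = 1 + m)
P = -242775/30347 (P = -8 + 1/((1 + 34) + 30312) = -8 + 1/(35 + 30312) = -8 + 1/30347 = -242775/30347 ≈ -8.0000)
sqrt(10987 + P) = sqrt(10987 - 242775/30347) = sqrt(333179714/30347) = 7*sqrt(206347036342)/30347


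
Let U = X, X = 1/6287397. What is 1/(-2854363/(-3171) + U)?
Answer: 2215259543/1994057040698 ≈ 0.0011109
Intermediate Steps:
X = 1/6287397 ≈ 1.5905e-7
U = 1/6287397 ≈ 1.5905e-7
1/(-2854363/(-3171) + U) = 1/(-2854363/(-3171) + 1/6287397) = 1/(-2854363*(-1/3171) + 1/6287397) = 1/(2854363/3171 + 1/6287397) = 1/(1994057040698/2215259543) = 2215259543/1994057040698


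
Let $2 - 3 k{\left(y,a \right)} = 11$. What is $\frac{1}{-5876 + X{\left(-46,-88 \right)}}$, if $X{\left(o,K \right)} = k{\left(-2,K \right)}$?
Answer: $- \frac{1}{5879} \approx -0.0001701$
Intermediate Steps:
$k{\left(y,a \right)} = -3$ ($k{\left(y,a \right)} = \frac{2}{3} - \frac{11}{3} = -3$)
$X{\left(o,K \right)} = -3$
$\frac{1}{-5876 + X{\left(-46,-88 \right)}} = \frac{1}{-5876 - 3} = \frac{1}{-5879} = - \frac{1}{5879}$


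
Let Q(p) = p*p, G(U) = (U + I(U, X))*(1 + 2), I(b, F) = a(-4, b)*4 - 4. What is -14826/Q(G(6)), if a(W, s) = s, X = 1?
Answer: -2471/1014 ≈ -2.4369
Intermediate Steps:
I(b, F) = -4 + 4*b (I(b, F) = b*4 - 4 = 4*b - 4 = -4 + 4*b)
G(U) = -12 + 15*U (G(U) = (U + (-4 + 4*U))*(1 + 2) = (-4 + 5*U)*3 = -12 + 15*U)
Q(p) = p**2
-14826/Q(G(6)) = -14826/(-12 + 15*6)**2 = -14826/(-12 + 90)**2 = -14826/(78**2) = -14826/6084 = -14826*1/6084 = -2471/1014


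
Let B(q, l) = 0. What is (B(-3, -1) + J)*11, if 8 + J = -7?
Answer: -165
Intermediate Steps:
J = -15 (J = -8 - 7 = -15)
(B(-3, -1) + J)*11 = (0 - 15)*11 = -15*11 = -165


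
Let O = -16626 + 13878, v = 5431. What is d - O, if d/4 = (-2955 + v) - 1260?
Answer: 7612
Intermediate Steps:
O = -2748
d = 4864 (d = 4*((-2955 + 5431) - 1260) = 4*(2476 - 1260) = 4*1216 = 4864)
d - O = 4864 - 1*(-2748) = 4864 + 2748 = 7612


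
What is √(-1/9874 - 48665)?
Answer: I*√4744636815414/9874 ≈ 220.6*I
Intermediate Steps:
√(-1/9874 - 48665) = √(-480518211/9874) = I*√4744636815414/9874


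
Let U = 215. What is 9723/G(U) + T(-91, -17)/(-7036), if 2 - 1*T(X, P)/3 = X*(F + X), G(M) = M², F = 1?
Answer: 300970482/81309775 ≈ 3.7015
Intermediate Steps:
T(X, P) = 6 - 3*X*(1 + X)
9723/G(U) + T(-91, -17)/(-7036) = 9723/(215²) + (6 - 3*(-91) - 3*(-91)²)/(-7036) = 9723/46225 + (6 + 273 - 3*8281)*(-1/7036) = 9723*(1/46225) + (6 + 273 - 24843)*(-1/7036) = 9723/46225 - 24564*(-1/7036) = 9723/46225 + 6141/1759 = 300970482/81309775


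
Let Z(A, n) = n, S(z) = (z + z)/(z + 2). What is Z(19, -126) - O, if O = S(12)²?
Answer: -6318/49 ≈ -128.94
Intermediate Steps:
S(z) = 2*z/(2 + z) (S(z) = (2*z)/(2 + z) = 2*z/(2 + z))
O = 144/49 (O = (2*12/(2 + 12))² = (2*12/14)² = (2*12*(1/14))² = (12/7)² = 144/49 ≈ 2.9388)
Z(19, -126) - O = -126 - 1*144/49 = -126 - 144/49 = -6318/49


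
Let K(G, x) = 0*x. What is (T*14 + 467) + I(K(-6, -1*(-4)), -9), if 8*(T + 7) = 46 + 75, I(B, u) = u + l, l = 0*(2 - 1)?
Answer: 2287/4 ≈ 571.75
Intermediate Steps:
l = 0 (l = 0*1 = 0)
K(G, x) = 0
I(B, u) = u (I(B, u) = u + 0 = u)
T = 65/8 (T = -7 + (46 + 75)/8 = -7 + (1/8)*121 = -7 + 121/8 = 65/8 ≈ 8.1250)
(T*14 + 467) + I(K(-6, -1*(-4)), -9) = ((65/8)*14 + 467) - 9 = (455/4 + 467) - 9 = 2323/4 - 9 = 2287/4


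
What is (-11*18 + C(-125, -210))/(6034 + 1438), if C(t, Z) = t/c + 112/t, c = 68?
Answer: -1706241/63512000 ≈ -0.026865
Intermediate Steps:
C(t, Z) = 112/t + t/68 (C(t, Z) = t/68 + 112/t = 112/t + t/68)
(-11*18 + C(-125, -210))/(6034 + 1438) = (-11*18 + (112/(-125) + (1/68)*(-125)))/(6034 + 1438) = (-198 + (112*(-1/125) - 125/68))/7472 = (-198 + (-112/125 - 125/68))*(1/7472) = (-198 - 23241/8500)*(1/7472) = -1706241/8500*1/7472 = -1706241/63512000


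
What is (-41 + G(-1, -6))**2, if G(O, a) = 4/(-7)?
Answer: 84681/49 ≈ 1728.2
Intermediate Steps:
G(O, a) = -4/7 (G(O, a) = 4*(-1/7) = -4/7)
(-41 + G(-1, -6))**2 = (-41 - 4/7)**2 = (-291/7)**2 = 84681/49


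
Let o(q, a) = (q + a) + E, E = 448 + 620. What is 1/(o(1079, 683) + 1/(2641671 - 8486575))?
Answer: 5844904/16541078319 ≈ 0.00035336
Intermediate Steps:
E = 1068
o(q, a) = 1068 + a + q (o(q, a) = (q + a) + 1068 = (a + q) + 1068 = 1068 + a + q)
1/(o(1079, 683) + 1/(2641671 - 8486575)) = 1/((1068 + 683 + 1079) + 1/(2641671 - 8486575)) = 1/(2830 + 1/(-5844904)) = 1/(2830 - 1/5844904) = 1/(16541078319/5844904) = 5844904/16541078319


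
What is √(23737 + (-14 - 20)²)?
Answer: √24893 ≈ 157.78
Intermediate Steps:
√(23737 + (-14 - 20)²) = √(23737 + (-34)²) = √(23737 + 1156) = √24893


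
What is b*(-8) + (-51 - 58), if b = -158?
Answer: 1155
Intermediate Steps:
b*(-8) + (-51 - 58) = -158*(-8) + (-51 - 58) = 1264 - 109 = 1155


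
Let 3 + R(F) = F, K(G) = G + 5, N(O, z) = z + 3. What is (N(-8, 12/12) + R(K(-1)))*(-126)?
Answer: -630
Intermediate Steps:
N(O, z) = 3 + z
K(G) = 5 + G
R(F) = -3 + F
(N(-8, 12/12) + R(K(-1)))*(-126) = ((3 + 12/12) + (-3 + (5 - 1)))*(-126) = ((3 + 12*(1/12)) + (-3 + 4))*(-126) = ((3 + 1) + 1)*(-126) = (4 + 1)*(-126) = 5*(-126) = -630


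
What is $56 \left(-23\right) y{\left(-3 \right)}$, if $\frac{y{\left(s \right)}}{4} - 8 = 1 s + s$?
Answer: $-10304$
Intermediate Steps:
$y{\left(s \right)} = 32 + 8 s$ ($y{\left(s \right)} = 32 + 4 \left(1 s + s\right) = 32 + 4 \left(s + s\right) = 32 + 4 \cdot 2 s = 32 + 8 s$)
$56 \left(-23\right) y{\left(-3 \right)} = 56 \left(-23\right) \left(32 + 8 \left(-3\right)\right) = - 1288 \left(32 - 24\right) = \left(-1288\right) 8 = -10304$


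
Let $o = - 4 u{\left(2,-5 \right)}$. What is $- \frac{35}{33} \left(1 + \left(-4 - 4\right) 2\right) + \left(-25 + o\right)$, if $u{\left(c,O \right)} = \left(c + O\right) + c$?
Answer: $- \frac{56}{11} \approx -5.0909$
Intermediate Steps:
$u{\left(c,O \right)} = O + 2 c$ ($u{\left(c,O \right)} = \left(O + c\right) + c = O + 2 c$)
$o = 4$ ($o = - 4 \left(-5 + 2 \cdot 2\right) = - 4 \left(-5 + 4\right) = \left(-4\right) \left(-1\right) = 4$)
$- \frac{35}{33} \left(1 + \left(-4 - 4\right) 2\right) + \left(-25 + o\right) = - \frac{35}{33} \left(1 + \left(-4 - 4\right) 2\right) + \left(-25 + 4\right) = \left(-35\right) \frac{1}{33} \left(1 - 16\right) - 21 = - \frac{35 \left(1 - 16\right)}{33} - 21 = \left(- \frac{35}{33}\right) \left(-15\right) - 21 = \frac{175}{11} - 21 = - \frac{56}{11}$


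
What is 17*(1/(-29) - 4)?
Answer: -1989/29 ≈ -68.586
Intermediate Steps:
17*(1/(-29) - 4) = 17*(-1/29 - 4) = 17*(-117/29) = -1989/29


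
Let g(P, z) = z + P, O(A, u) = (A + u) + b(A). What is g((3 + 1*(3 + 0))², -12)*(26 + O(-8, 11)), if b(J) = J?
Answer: 504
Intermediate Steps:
O(A, u) = u + 2*A (O(A, u) = (A + u) + A = u + 2*A)
g(P, z) = P + z
g((3 + 1*(3 + 0))², -12)*(26 + O(-8, 11)) = ((3 + 1*(3 + 0))² - 12)*(26 + (11 + 2*(-8))) = ((3 + 1*3)² - 12)*(26 + (11 - 16)) = ((3 + 3)² - 12)*(26 - 5) = (6² - 12)*21 = (36 - 12)*21 = 24*21 = 504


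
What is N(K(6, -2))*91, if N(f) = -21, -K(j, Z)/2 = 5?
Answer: -1911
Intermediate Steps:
K(j, Z) = -10 (K(j, Z) = -2*5 = -10)
N(K(6, -2))*91 = -21*91 = -1911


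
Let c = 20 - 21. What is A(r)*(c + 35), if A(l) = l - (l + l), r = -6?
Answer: 204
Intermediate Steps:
c = -1
A(l) = -l (A(l) = l - 2*l = -l)
A(r)*(c + 35) = (-1*(-6))*(-1 + 35) = 6*34 = 204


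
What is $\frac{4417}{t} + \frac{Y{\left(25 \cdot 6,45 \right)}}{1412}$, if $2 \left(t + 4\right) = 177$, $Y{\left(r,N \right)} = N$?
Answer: $\frac{12481213}{238628} \approx 52.304$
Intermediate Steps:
$t = \frac{169}{2}$ ($t = -4 + \frac{1}{2} \cdot 177 = -4 + \frac{177}{2} = \frac{169}{2} \approx 84.5$)
$\frac{4417}{t} + \frac{Y{\left(25 \cdot 6,45 \right)}}{1412} = \frac{4417}{\frac{169}{2}} + \frac{45}{1412} = 4417 \cdot \frac{2}{169} + 45 \cdot \frac{1}{1412} = \frac{8834}{169} + \frac{45}{1412} = \frac{12481213}{238628}$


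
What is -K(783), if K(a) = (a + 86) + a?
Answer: -1652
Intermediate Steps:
K(a) = 86 + 2*a (K(a) = (86 + a) + a = 86 + 2*a)
-K(783) = -(86 + 2*783) = -(86 + 1566) = -1*1652 = -1652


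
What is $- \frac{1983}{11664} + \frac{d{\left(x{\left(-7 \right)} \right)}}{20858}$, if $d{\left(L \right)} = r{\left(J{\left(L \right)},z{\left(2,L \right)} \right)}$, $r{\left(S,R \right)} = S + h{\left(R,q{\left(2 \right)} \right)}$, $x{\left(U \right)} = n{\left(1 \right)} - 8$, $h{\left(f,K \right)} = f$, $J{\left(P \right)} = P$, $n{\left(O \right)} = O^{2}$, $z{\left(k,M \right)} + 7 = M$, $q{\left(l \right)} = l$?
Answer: $- \frac{6934393}{40547952} \approx -0.17102$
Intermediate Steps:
$z{\left(k,M \right)} = -7 + M$
$x{\left(U \right)} = -7$ ($x{\left(U \right)} = 1^{2} - 8 = 1 - 8 = -7$)
$r{\left(S,R \right)} = R + S$ ($r{\left(S,R \right)} = S + R = R + S$)
$d{\left(L \right)} = -7 + 2 L$ ($d{\left(L \right)} = \left(-7 + L\right) + L = -7 + 2 L$)
$- \frac{1983}{11664} + \frac{d{\left(x{\left(-7 \right)} \right)}}{20858} = - \frac{1983}{11664} + \frac{-7 + 2 \left(-7\right)}{20858} = \left(-1983\right) \frac{1}{11664} + \left(-7 - 14\right) \frac{1}{20858} = - \frac{661}{3888} - \frac{21}{20858} = - \frac{6934393}{40547952}$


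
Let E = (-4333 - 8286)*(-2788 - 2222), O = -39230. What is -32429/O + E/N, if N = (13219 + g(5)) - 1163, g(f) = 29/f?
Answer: 4134264059687/788640690 ≈ 5242.3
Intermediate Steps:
E = 63221190 (E = -12619*(-5010) = 63221190)
N = 60309/5 (N = (13219 + 29/5) - 1163 = 66124/5 - 1163 = 60309/5 ≈ 12062.)
-32429/O + E/N = -32429/(-39230) + 63221190/(60309/5) = -32429*(-1/39230) + 63221190*(5/60309) = 32429/39230 + 105368650/20103 = 4134264059687/788640690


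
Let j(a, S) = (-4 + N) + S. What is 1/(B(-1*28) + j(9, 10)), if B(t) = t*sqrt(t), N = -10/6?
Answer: 39/197737 + 504*I*sqrt(7)/197737 ≈ 0.00019723 + 0.0067436*I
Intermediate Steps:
N = -5/3 (N = -10*1/6 = -5/3 ≈ -1.6667)
j(a, S) = -17/3 + S (j(a, S) = (-4 - 5/3) + S = -17/3 + S)
B(t) = t**(3/2)
1/(B(-1*28) + j(9, 10)) = 1/((-1*28)**(3/2) + (-17/3 + 10)) = 1/((-28)**(3/2) + 13/3) = 1/(-56*I*sqrt(7) + 13/3) = 1/(13/3 - 56*I*sqrt(7))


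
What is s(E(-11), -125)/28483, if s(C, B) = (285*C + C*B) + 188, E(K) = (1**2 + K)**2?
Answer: 16188/28483 ≈ 0.56834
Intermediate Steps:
E(K) = (1 + K)**2
s(C, B) = 188 + 285*C + B*C (s(C, B) = (285*C + B*C) + 188 = 188 + 285*C + B*C)
s(E(-11), -125)/28483 = (188 + 285*(1 - 11)**2 - 125*(1 - 11)**2)/28483 = (188 + 285*(-10)**2 - 125*(-10)**2)*(1/28483) = (188 + 285*100 - 125*100)*(1/28483) = (188 + 28500 - 12500)*(1/28483) = 16188*(1/28483) = 16188/28483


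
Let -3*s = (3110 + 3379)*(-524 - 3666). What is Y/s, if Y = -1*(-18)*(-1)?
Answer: -3/1510495 ≈ -1.9861e-6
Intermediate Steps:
Y = -18 (Y = 18*(-1) = -18)
s = 9062970 (s = -(3110 + 3379)*(-524 - 3666)/3 = -2163*(-4190) = -1/3*(-27188910) = 9062970)
Y/s = -18/9062970 = -18*1/9062970 = -3/1510495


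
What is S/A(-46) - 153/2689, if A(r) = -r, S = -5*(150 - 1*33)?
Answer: -1580103/123694 ≈ -12.774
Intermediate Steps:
S = -585 (S = -5*(150 - 33) = -5*117 = -585)
S/A(-46) - 153/2689 = -585/((-1*(-46))) - 153/2689 = -585/46 - 153*1/2689 = -585*1/46 - 153/2689 = -585/46 - 153/2689 = -1580103/123694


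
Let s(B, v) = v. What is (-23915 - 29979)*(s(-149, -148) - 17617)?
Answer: 957426910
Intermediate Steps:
(-23915 - 29979)*(s(-149, -148) - 17617) = (-23915 - 29979)*(-148 - 17617) = -53894*(-17765) = 957426910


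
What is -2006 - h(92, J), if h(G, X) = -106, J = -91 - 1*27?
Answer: -1900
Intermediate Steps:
J = -118 (J = -91 - 27 = -118)
-2006 - h(92, J) = -2006 - 1*(-106) = -2006 + 106 = -1900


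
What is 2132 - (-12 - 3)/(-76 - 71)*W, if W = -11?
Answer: 104523/49 ≈ 2133.1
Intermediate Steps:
2132 - (-12 - 3)/(-76 - 71)*W = 2132 - (-12 - 3)/(-76 - 71)*(-11) = 2132 - (-15/(-147))*(-11) = 2132 - (-15*(-1/147))*(-11) = 2132 - 5*(-11)/49 = 2132 - 1*(-55/49) = 2132 + 55/49 = 104523/49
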